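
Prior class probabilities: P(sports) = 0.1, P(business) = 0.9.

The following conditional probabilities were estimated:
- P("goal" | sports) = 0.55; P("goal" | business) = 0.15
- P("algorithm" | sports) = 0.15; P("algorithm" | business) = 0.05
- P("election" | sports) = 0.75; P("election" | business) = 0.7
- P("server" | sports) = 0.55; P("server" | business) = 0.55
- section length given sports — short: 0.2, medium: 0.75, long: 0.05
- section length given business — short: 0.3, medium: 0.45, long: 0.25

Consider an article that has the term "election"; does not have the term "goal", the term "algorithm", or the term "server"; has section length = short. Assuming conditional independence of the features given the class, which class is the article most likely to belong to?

sports: 0.1 × (1−0.55) × (1−0.15) × 0.75 × (1−0.55) × 0.2 = 0.002581875
business: 0.9 × (1−0.15) × (1−0.05) × 0.7 × (1−0.55) × 0.3 = 0.068677875
Highest score → business.

business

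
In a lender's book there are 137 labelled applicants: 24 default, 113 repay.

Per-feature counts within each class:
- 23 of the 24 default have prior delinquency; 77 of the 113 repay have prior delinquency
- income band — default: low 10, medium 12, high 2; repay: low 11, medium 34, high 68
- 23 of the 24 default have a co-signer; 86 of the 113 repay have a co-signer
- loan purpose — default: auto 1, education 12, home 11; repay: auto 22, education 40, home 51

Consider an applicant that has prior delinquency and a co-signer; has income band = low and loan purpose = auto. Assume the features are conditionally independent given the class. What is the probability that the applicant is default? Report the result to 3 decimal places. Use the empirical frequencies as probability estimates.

default: (24/137) × (23/24) × (10/24) × (23/24) × (1/24) ≈ 0.0027932
repay: (113/137) × (77/113) × (11/113) × (86/113) × (22/113) ≈ 0.00810678
P(default | x) = 0.0027932 / 0.01089998 ≈ 0.256

0.256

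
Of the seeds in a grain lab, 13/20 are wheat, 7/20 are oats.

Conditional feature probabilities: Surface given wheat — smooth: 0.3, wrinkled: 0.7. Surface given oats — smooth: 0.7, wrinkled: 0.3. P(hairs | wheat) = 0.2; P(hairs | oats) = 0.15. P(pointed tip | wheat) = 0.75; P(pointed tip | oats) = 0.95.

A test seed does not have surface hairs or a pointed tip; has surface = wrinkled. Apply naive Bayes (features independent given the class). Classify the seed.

wheat

wheat: 0.65 × 0.7 × (1−0.2) × (1−0.75) = 0.091
oats: 0.35 × 0.3 × (1−0.15) × (1−0.95) = 0.0044625
Highest score → wheat.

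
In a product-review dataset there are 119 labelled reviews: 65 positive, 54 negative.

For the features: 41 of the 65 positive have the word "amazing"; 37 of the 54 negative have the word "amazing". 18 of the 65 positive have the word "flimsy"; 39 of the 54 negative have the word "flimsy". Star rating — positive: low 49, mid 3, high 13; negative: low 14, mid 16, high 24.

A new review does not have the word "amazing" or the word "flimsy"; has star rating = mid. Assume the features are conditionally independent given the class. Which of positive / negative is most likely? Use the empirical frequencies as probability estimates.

positive: (65/119) × (24/65) × (47/65) × (3/65) ≈ 0.00673064
negative: (54/119) × (17/54) × (15/54) × (16/54) ≈ 0.0117578
Highest score → negative.

negative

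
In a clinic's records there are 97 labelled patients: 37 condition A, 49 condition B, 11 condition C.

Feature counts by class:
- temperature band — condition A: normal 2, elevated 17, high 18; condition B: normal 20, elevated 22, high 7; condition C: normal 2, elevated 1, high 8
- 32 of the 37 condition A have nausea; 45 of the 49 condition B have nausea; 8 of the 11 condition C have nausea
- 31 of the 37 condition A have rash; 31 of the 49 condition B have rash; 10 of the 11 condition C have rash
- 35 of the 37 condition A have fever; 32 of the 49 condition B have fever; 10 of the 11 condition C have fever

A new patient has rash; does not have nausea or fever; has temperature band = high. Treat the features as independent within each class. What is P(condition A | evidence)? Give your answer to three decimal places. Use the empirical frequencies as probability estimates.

condition A: (37/97) × (18/37) × (5/37) × (31/37) × (2/37) ≈ 0.00113568
condition B: (49/97) × (7/49) × (4/49) × (31/49) × (17/49) ≈ 0.00129303
condition C: (11/97) × (8/11) × (3/11) × (10/11) × (1/11) ≈ 0.00185892
P(condition A | x) = 0.00113568 / 0.00428763 ≈ 0.265

0.265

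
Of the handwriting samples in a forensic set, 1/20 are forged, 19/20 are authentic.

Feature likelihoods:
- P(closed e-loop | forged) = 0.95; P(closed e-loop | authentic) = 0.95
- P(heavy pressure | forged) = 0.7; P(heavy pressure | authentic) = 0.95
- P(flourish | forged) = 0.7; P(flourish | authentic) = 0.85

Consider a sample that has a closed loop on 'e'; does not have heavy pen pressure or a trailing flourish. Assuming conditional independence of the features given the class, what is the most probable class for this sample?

forged: 0.05 × 0.95 × (1−0.7) × (1−0.7) = 0.004275
authentic: 0.95 × 0.95 × (1−0.95) × (1−0.85) = 0.00676875
Highest score → authentic.

authentic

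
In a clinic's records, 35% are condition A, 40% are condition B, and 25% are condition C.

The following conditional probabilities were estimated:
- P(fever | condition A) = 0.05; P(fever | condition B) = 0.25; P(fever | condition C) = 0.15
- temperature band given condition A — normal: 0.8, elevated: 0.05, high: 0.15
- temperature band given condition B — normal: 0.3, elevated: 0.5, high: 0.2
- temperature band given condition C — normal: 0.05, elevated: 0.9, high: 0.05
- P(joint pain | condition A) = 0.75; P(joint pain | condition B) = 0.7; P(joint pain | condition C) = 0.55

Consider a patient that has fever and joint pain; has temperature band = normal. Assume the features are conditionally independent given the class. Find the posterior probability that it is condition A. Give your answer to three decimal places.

0.323

condition A: 0.35 × 0.05 × 0.8 × 0.75 = 0.0105
condition B: 0.4 × 0.25 × 0.3 × 0.7 = 0.021
condition C: 0.25 × 0.15 × 0.05 × 0.55 = 0.00103125
P(condition A | x) = 0.0105 / 0.03253125 ≈ 0.323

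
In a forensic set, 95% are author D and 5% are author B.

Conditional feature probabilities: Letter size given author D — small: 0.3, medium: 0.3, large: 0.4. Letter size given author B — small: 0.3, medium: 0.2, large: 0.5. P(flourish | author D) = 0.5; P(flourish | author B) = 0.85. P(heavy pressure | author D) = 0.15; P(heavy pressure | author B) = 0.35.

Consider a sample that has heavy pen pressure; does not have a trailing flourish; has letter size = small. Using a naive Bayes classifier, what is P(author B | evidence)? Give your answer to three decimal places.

author D: 0.95 × 0.3 × (1−0.5) × 0.15 = 0.021375
author B: 0.05 × 0.3 × (1−0.85) × 0.35 = 0.0007875
P(author B | x) = 0.0007875 / 0.0221625 ≈ 0.036

0.036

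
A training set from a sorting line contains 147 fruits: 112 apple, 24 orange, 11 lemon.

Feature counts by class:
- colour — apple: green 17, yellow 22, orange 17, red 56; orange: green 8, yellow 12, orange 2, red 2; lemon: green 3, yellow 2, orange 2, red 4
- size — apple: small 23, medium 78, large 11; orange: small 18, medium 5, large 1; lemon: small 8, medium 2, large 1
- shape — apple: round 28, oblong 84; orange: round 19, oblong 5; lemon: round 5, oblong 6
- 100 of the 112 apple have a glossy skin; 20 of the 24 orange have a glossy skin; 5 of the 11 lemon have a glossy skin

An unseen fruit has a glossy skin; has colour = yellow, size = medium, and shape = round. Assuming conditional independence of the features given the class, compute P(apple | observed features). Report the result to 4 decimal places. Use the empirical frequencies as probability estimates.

apple: (112/147) × (22/112) × (78/112) × (28/112) × (100/112) ≈ 0.023265
orange: (24/147) × (12/24) × (5/24) × (19/24) × (20/24) ≈ 0.0112198
lemon: (11/147) × (2/11) × (2/11) × (5/11) × (5/11) ≈ 0.000511099
P(apple | x) = 0.023265 / 0.034995899 ≈ 0.6648

0.6648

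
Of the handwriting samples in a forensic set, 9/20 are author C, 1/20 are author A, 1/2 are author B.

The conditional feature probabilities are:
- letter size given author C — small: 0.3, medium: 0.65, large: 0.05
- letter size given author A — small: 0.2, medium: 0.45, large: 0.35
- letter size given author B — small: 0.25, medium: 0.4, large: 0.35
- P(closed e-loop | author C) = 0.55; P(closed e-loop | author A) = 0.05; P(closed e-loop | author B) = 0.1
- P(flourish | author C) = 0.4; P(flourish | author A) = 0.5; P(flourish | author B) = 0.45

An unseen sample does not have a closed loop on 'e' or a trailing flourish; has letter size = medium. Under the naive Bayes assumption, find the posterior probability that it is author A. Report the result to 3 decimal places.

author C: 0.45 × 0.65 × (1−0.55) × (1−0.4) = 0.078975
author A: 0.05 × 0.45 × (1−0.05) × (1−0.5) = 0.0106875
author B: 0.5 × 0.4 × (1−0.1) × (1−0.45) = 0.099
P(author A | x) = 0.0106875 / 0.1886625 ≈ 0.057

0.057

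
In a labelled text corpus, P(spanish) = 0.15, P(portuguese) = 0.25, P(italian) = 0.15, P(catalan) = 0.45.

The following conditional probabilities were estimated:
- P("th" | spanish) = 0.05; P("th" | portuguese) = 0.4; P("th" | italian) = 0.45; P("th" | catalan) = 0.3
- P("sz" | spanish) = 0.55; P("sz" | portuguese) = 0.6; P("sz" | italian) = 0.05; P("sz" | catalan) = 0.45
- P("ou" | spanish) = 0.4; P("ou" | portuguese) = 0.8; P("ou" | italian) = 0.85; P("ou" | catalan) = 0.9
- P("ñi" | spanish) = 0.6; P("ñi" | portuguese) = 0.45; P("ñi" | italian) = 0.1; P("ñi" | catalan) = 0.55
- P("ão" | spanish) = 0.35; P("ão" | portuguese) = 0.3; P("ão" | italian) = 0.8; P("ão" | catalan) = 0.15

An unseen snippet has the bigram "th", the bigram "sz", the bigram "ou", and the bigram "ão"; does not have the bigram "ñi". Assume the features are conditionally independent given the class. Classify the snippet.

spanish: 0.15 × 0.05 × 0.55 × 0.4 × (1−0.6) × 0.35 = 0.000231
portuguese: 0.25 × 0.4 × 0.6 × 0.8 × (1−0.45) × 0.3 = 0.00792
italian: 0.15 × 0.45 × 0.05 × 0.85 × (1−0.1) × 0.8 = 0.0020655
catalan: 0.45 × 0.3 × 0.45 × 0.9 × (1−0.55) × 0.15 = 0.0036905625
Highest score → portuguese.

portuguese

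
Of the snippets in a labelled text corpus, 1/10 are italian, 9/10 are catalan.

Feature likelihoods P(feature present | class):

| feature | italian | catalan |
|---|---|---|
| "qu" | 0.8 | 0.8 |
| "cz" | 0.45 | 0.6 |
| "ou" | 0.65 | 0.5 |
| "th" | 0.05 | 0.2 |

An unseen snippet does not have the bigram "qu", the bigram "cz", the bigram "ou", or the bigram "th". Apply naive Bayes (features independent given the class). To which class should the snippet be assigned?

italian: 0.1 × (1−0.8) × (1−0.45) × (1−0.65) × (1−0.05) = 0.0036575
catalan: 0.9 × (1−0.8) × (1−0.6) × (1−0.5) × (1−0.2) = 0.0288
Highest score → catalan.

catalan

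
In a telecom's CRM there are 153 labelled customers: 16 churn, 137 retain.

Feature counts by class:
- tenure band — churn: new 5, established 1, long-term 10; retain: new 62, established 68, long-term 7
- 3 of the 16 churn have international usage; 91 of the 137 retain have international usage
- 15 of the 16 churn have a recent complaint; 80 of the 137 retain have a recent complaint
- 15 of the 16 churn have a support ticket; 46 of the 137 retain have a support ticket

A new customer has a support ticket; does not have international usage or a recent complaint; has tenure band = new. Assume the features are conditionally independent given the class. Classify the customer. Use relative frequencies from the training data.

retain

churn: (16/153) × (5/16) × (13/16) × (1/16) × (15/16) ≈ 0.0015558
retain: (137/153) × (62/137) × (46/137) × (57/137) × (46/137) ≈ 0.0190077
Highest score → retain.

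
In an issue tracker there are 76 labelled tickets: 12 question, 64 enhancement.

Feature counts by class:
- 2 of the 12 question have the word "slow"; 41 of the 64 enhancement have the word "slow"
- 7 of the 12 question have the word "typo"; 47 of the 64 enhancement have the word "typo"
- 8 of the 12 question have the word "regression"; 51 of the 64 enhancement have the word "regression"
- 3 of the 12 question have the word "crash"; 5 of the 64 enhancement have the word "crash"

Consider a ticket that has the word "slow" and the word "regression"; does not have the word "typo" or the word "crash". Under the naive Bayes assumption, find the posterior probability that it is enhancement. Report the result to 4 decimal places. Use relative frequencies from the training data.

question: (12/76) × (2/12) × (5/12) × (8/12) × (9/12) ≈ 0.00548246
enhancement: (64/76) × (41/64) × (17/64) × (51/64) × (59/64) ≈ 0.105269
P(enhancement | x) = 0.105269 / 0.11075146 ≈ 0.9505

0.9505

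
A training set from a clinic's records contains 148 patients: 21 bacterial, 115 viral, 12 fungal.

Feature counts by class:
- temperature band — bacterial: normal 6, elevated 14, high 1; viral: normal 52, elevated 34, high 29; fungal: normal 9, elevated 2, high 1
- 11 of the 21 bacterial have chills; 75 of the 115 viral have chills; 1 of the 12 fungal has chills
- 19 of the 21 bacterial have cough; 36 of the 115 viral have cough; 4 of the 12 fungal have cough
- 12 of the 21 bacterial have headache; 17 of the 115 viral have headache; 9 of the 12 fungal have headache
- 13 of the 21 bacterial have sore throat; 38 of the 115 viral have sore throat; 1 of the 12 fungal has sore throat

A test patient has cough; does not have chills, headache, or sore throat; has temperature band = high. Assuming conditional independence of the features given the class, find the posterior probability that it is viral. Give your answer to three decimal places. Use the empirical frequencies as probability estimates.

0.928

bacterial: (21/148) × (1/21) × (10/21) × (19/21) × (9/21) × (8/21) ≈ 0.000475277
viral: (115/148) × (29/115) × (40/115) × (36/115) × (98/115) × (77/115) ≈ 0.0121737
fungal: (12/148) × (1/12) × (11/12) × (4/12) × (3/12) × (11/12) ≈ 0.000473129
P(viral | x) = 0.0121737 / 0.013122106 ≈ 0.928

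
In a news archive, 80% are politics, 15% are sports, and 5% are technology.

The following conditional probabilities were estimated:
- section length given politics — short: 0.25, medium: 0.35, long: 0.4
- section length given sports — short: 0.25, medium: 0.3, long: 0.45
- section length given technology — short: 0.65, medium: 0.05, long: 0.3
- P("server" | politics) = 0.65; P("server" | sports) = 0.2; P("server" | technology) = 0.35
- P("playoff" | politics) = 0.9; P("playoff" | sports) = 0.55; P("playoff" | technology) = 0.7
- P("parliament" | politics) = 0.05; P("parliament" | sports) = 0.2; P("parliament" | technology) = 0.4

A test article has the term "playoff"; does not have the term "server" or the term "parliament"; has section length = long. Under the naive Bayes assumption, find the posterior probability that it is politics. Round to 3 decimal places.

0.775

politics: 0.8 × 0.4 × (1−0.65) × 0.9 × (1−0.05) = 0.09576
sports: 0.15 × 0.45 × (1−0.2) × 0.55 × (1−0.2) = 0.02376
technology: 0.05 × 0.3 × (1−0.35) × 0.7 × (1−0.4) = 0.004095
P(politics | x) = 0.09576 / 0.123615 ≈ 0.775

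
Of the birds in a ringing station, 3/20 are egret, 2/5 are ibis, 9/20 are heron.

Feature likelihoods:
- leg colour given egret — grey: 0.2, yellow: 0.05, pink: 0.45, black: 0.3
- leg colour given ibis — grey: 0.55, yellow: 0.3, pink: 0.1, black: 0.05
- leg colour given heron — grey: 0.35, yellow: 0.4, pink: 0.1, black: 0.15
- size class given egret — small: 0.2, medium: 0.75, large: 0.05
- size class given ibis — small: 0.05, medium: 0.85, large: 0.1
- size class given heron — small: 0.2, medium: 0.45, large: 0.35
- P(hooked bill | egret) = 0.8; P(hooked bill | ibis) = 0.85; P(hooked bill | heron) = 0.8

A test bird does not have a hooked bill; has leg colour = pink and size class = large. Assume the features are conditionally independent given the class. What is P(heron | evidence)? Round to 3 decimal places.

0.712

egret: 0.15 × 0.45 × 0.05 × (1−0.8) = 0.000675
ibis: 0.4 × 0.1 × 0.1 × (1−0.85) = 0.0006
heron: 0.45 × 0.1 × 0.35 × (1−0.8) = 0.00315
P(heron | x) = 0.00315 / 0.004425 ≈ 0.712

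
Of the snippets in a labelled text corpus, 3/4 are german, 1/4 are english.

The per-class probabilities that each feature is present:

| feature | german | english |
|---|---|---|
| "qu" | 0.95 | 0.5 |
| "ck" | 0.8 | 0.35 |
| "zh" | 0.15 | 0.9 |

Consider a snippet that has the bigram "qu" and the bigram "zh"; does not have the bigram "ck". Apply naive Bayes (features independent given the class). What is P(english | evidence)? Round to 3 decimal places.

german: 0.75 × 0.95 × (1−0.8) × 0.15 = 0.021375
english: 0.25 × 0.5 × (1−0.35) × 0.9 = 0.073125
P(english | x) = 0.073125 / 0.0945 ≈ 0.774

0.774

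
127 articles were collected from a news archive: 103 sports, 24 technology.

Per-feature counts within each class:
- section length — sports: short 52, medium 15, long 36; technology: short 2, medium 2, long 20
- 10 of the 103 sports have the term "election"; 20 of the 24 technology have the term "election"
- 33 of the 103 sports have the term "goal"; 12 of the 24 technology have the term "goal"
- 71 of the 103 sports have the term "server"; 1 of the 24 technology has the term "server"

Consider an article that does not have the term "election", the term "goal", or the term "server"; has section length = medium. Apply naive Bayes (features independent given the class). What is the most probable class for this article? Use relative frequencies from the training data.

sports: (103/127) × (15/103) × (93/103) × (70/103) × (32/103) ≈ 0.0225168
technology: (24/127) × (2/24) × (4/24) × (12/24) × (23/24) ≈ 0.00125766
Highest score → sports.

sports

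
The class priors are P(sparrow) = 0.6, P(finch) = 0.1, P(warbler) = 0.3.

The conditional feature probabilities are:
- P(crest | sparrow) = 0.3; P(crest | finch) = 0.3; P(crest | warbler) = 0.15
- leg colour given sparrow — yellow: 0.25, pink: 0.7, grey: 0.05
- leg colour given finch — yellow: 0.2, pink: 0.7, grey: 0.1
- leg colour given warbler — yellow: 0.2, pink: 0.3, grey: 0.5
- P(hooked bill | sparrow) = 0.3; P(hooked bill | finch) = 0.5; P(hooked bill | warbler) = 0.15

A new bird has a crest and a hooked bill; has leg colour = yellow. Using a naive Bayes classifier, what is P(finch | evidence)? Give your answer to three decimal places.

sparrow: 0.6 × 0.3 × 0.25 × 0.3 = 0.0135
finch: 0.1 × 0.3 × 0.2 × 0.5 = 0.003
warbler: 0.3 × 0.15 × 0.2 × 0.15 = 0.00135
P(finch | x) = 0.003 / 0.01785 ≈ 0.168

0.168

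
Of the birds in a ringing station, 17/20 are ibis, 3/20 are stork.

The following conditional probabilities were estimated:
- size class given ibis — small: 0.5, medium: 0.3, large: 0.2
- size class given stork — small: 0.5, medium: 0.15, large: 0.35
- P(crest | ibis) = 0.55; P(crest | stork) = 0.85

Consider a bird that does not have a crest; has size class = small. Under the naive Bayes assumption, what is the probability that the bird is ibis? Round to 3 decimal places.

ibis: 0.85 × 0.5 × (1−0.55) = 0.19125
stork: 0.15 × 0.5 × (1−0.85) = 0.01125
P(ibis | x) = 0.19125 / 0.2025 ≈ 0.944

0.944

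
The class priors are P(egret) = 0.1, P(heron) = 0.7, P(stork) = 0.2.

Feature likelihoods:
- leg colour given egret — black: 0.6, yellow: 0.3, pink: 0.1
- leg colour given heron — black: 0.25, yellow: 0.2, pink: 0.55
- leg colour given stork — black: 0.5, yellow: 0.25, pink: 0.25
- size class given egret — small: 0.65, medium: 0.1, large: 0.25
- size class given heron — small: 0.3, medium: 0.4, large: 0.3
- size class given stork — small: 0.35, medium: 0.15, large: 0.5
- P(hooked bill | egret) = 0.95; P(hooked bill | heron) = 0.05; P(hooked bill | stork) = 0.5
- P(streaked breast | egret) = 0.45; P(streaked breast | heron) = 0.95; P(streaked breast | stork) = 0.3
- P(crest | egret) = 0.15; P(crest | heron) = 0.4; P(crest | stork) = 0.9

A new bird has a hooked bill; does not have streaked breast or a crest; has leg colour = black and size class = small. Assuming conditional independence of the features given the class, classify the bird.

egret

egret: 0.1 × 0.6 × 0.65 × 0.95 × (1−0.45) × (1−0.15) = 0.017320875
heron: 0.7 × 0.25 × 0.3 × 0.05 × (1−0.95) × (1−0.4) = 0.00007875
stork: 0.2 × 0.5 × 0.35 × 0.5 × (1−0.3) × (1−0.9) = 0.001225
Highest score → egret.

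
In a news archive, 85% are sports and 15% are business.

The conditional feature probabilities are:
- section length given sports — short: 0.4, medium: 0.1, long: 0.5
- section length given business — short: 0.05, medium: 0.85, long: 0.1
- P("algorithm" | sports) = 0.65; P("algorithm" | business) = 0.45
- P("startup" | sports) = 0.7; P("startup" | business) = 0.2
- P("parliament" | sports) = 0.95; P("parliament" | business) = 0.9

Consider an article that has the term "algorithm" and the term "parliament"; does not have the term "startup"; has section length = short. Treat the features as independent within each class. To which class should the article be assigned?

sports

sports: 0.85 × 0.4 × 0.65 × (1−0.7) × 0.95 = 0.062985
business: 0.15 × 0.05 × 0.45 × (1−0.2) × 0.9 = 0.00243
Highest score → sports.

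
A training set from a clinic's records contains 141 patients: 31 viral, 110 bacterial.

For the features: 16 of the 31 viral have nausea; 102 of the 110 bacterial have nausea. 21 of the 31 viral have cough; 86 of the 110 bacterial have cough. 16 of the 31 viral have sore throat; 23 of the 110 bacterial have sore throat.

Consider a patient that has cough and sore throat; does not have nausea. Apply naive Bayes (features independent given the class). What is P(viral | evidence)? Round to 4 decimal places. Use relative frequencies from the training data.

viral: (31/141) × (15/31) × (21/31) × (16/31) ≈ 0.0371953
bacterial: (110/141) × (8/110) × (86/110) × (23/110) ≈ 0.00927495
P(viral | x) = 0.0371953 / 0.04647025 ≈ 0.8004

0.8004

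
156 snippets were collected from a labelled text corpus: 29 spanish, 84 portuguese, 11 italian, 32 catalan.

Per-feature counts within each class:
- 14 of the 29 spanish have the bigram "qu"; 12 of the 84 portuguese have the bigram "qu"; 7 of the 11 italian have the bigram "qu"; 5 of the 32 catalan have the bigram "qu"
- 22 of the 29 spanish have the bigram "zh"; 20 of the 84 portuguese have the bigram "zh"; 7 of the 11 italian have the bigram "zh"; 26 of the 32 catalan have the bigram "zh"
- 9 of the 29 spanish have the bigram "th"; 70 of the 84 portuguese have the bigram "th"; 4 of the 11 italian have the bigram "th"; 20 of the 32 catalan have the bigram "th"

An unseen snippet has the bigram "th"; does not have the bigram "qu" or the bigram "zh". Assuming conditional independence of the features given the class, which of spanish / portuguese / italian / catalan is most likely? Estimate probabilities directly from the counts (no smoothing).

portuguese

spanish: (29/156) × (15/29) × (7/29) × (9/29) ≈ 0.00720296
portuguese: (84/156) × (72/84) × (64/84) × (70/84) ≈ 0.29304
italian: (11/156) × (4/11) × (4/11) × (4/11) ≈ 0.00339055
catalan: (32/156) × (27/32) × (6/32) × (20/32) ≈ 0.0202825
Highest score → portuguese.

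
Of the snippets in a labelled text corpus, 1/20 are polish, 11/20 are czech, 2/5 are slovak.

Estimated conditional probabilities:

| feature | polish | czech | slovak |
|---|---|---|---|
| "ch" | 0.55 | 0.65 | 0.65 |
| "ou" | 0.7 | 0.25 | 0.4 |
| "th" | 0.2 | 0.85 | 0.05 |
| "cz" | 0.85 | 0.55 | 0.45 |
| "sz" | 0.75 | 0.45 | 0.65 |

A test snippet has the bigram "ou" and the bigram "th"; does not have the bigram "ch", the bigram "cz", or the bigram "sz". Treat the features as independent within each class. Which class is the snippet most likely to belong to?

polish: 0.05 × (1−0.55) × 0.7 × 0.2 × (1−0.85) × (1−0.75) = 0.000118125
czech: 0.55 × (1−0.65) × 0.25 × 0.85 × (1−0.55) × (1−0.45) = 0.010124296875
slovak: 0.4 × (1−0.65) × 0.4 × 0.05 × (1−0.45) × (1−0.65) = 0.000539
Highest score → czech.

czech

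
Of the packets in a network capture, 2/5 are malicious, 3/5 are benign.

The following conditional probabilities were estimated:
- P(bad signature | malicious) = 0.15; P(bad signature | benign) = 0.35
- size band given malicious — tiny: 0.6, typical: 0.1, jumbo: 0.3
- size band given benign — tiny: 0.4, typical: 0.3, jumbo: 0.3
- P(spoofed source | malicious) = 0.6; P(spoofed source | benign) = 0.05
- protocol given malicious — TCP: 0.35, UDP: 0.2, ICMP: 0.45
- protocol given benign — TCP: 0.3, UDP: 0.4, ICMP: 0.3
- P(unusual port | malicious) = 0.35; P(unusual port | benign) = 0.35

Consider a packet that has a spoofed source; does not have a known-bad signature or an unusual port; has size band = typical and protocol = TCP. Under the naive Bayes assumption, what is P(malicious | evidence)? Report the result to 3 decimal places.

malicious: 0.4 × (1−0.15) × 0.1 × 0.6 × 0.35 × (1−0.35) = 0.004641
benign: 0.6 × (1−0.35) × 0.3 × 0.05 × 0.3 × (1−0.35) = 0.00114075
P(malicious | x) = 0.004641 / 0.00578175 ≈ 0.803

0.803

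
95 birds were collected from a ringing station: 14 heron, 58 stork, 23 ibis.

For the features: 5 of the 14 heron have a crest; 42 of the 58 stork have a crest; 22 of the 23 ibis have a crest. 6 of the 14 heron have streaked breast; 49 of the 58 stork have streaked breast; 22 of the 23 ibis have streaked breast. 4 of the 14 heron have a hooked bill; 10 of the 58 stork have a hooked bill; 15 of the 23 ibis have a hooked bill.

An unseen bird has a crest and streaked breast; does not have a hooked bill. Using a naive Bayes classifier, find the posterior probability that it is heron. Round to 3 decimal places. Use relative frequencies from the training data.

heron: (14/95) × (5/14) × (6/14) × (10/14) ≈ 0.0161117
stork: (58/95) × (42/58) × (49/58) × (48/58) ≈ 0.309106
ibis: (23/95) × (22/23) × (22/23) × (8/23) ≈ 0.0770471
P(heron | x) = 0.0161117 / 0.4022648 ≈ 0.040

0.040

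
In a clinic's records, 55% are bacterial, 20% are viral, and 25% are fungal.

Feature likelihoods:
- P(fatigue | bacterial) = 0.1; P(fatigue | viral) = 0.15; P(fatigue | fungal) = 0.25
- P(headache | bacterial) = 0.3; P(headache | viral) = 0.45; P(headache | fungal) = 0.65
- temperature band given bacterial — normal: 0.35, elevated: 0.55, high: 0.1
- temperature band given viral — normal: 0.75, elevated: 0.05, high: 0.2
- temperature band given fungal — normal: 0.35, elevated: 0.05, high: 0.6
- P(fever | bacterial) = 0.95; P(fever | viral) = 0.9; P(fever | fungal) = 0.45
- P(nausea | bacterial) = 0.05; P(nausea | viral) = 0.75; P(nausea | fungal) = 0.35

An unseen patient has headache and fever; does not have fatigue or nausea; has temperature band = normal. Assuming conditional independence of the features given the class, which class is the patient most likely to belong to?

bacterial

bacterial: 0.55 × (1−0.1) × 0.3 × 0.35 × 0.95 × (1−0.05) = 0.0469074375
viral: 0.2 × (1−0.15) × 0.45 × 0.75 × 0.9 × (1−0.75) = 0.012909375
fungal: 0.25 × (1−0.25) × 0.65 × 0.35 × 0.45 × (1−0.35) = 0.012476953125
Highest score → bacterial.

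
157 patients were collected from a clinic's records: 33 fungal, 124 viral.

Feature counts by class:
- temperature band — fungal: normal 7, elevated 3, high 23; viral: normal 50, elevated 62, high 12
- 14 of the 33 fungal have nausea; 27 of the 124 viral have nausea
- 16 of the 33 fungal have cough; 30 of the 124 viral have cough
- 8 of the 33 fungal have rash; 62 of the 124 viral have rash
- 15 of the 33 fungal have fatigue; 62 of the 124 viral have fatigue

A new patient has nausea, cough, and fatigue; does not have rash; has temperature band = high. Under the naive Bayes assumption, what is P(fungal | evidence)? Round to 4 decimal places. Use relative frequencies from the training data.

fungal: (33/157) × (23/33) × (14/33) × (16/33) × (25/33) × (15/33) ≈ 0.0103765
viral: (124/157) × (12/124) × (27/124) × (30/124) × (62/124) × (62/124) ≈ 0.00100661
P(fungal | x) = 0.0103765 / 0.01138311 ≈ 0.9116

0.9116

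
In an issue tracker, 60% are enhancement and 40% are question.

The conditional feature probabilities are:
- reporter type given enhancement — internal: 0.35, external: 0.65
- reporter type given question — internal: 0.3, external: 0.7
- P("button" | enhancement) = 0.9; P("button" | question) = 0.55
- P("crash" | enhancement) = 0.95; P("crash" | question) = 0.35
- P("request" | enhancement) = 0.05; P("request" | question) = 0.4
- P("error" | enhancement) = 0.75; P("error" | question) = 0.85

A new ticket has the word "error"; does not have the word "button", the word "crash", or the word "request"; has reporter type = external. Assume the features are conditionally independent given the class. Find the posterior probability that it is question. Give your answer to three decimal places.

enhancement: 0.6 × 0.65 × (1−0.9) × (1−0.95) × (1−0.05) × 0.75 = 0.001389375
question: 0.4 × 0.7 × (1−0.55) × (1−0.35) × (1−0.4) × 0.85 = 0.041769
P(question | x) = 0.041769 / 0.043158375 ≈ 0.968

0.968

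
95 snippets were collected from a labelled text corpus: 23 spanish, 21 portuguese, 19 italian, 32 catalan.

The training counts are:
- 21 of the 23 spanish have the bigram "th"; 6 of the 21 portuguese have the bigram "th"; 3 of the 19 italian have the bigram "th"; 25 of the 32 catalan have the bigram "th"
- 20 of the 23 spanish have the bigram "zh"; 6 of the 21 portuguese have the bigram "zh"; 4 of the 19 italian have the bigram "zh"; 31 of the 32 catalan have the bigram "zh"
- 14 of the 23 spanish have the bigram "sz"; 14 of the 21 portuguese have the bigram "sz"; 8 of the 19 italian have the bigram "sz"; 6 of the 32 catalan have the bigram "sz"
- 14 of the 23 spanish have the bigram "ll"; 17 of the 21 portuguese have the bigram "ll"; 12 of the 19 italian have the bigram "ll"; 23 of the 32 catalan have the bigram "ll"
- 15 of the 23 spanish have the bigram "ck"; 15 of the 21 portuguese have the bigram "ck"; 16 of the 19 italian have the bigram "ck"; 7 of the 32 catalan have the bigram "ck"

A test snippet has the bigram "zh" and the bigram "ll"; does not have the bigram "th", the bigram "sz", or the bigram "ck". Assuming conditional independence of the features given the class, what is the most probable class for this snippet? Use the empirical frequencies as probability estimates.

spanish: (23/95) × (2/23) × (20/23) × (9/23) × (14/23) × (8/23) ≈ 0.00151665
portuguese: (21/95) × (15/21) × (6/21) × (7/21) × (17/21) × (6/21) ≈ 0.00347808
italian: (19/95) × (16/19) × (4/19) × (11/19) × (12/19) × (3/19) ≈ 0.00204709
catalan: (32/95) × (7/32) × (31/32) × (26/32) × (23/32) × (25/32) ≈ 0.032567
Highest score → catalan.

catalan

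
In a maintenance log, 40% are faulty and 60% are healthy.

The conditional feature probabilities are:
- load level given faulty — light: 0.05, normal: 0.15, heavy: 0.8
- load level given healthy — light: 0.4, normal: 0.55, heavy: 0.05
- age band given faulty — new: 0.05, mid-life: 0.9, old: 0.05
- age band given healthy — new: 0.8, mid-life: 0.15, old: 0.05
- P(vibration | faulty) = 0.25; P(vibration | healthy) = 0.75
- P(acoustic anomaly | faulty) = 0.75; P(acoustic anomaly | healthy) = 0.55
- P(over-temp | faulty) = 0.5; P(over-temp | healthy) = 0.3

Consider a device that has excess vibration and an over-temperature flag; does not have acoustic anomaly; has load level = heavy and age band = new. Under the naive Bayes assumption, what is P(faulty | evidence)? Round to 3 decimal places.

faulty: 0.4 × 0.8 × 0.05 × 0.25 × (1−0.75) × 0.5 = 0.0005
healthy: 0.6 × 0.05 × 0.8 × 0.75 × (1−0.55) × 0.3 = 0.00243
P(faulty | x) = 0.0005 / 0.00293 ≈ 0.171

0.171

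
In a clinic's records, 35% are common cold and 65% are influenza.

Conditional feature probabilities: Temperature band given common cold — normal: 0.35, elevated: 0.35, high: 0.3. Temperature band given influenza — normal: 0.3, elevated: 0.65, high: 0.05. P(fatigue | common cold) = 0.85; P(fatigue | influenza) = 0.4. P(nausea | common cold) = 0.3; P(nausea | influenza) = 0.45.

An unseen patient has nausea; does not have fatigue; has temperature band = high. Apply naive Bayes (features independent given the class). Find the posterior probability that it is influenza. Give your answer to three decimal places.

0.650

common cold: 0.35 × 0.3 × (1−0.85) × 0.3 = 0.004725
influenza: 0.65 × 0.05 × (1−0.4) × 0.45 = 0.008775
P(influenza | x) = 0.008775 / 0.0135 ≈ 0.650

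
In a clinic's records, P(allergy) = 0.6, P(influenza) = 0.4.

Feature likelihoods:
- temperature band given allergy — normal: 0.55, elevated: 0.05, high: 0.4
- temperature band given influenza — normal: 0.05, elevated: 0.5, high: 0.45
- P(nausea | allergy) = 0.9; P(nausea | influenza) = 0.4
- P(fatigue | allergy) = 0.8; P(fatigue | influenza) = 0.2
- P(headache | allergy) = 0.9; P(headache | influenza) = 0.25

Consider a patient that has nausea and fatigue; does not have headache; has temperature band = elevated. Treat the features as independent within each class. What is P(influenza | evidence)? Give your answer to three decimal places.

0.847

allergy: 0.6 × 0.05 × 0.9 × 0.8 × (1−0.9) = 0.00216
influenza: 0.4 × 0.5 × 0.4 × 0.2 × (1−0.25) = 0.012
P(influenza | x) = 0.012 / 0.01416 ≈ 0.847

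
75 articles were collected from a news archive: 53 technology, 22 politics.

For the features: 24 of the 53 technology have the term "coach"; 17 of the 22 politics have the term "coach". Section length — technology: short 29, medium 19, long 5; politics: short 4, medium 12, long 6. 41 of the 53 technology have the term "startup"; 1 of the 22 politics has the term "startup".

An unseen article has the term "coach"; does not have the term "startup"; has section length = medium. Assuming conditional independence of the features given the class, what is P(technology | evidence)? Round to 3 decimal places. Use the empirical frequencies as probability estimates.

0.180

technology: (53/75) × (24/53) × (19/53) × (12/53) ≈ 0.0259737
politics: (22/75) × (17/22) × (12/22) × (21/22) ≈ 0.118017
P(technology | x) = 0.0259737 / 0.1439907 ≈ 0.180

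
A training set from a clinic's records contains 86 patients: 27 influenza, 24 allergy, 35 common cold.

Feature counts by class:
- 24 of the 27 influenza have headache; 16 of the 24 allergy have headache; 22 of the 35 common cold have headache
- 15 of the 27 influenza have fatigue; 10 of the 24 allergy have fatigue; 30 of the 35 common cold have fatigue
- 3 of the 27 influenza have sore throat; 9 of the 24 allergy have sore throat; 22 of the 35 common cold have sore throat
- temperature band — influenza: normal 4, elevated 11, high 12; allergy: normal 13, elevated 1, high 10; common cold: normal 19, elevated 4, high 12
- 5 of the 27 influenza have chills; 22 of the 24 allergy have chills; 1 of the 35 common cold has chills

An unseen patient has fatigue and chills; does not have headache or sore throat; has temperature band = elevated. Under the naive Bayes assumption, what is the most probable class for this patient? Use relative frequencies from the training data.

influenza

influenza: (27/86) × (3/27) × (15/27) × (24/27) × (11/27) × (5/27) ≈ 0.00129967
allergy: (24/86) × (8/24) × (10/24) × (15/24) × (1/24) × (22/24) ≈ 0.000925253
common cold: (35/86) × (13/35) × (30/35) × (13/35) × (4/35) × (1/35) ≈ 0.000157144
Highest score → influenza.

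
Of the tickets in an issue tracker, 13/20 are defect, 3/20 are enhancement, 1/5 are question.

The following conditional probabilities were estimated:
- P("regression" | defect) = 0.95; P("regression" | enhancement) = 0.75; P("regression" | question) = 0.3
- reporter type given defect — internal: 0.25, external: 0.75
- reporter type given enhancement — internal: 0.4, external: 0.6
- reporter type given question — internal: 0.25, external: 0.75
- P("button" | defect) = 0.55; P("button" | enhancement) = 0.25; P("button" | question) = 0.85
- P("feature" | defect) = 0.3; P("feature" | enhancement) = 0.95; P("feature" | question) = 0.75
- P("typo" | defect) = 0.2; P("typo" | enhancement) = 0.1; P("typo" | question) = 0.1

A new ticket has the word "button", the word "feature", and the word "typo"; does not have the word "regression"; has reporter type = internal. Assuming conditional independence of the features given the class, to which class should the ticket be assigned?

question

defect: 0.65 × (1−0.95) × 0.25 × 0.55 × 0.3 × 0.2 = 0.000268125
enhancement: 0.15 × (1−0.75) × 0.4 × 0.25 × 0.95 × 0.1 = 0.00035625
question: 0.2 × (1−0.3) × 0.25 × 0.85 × 0.75 × 0.1 = 0.00223125
Highest score → question.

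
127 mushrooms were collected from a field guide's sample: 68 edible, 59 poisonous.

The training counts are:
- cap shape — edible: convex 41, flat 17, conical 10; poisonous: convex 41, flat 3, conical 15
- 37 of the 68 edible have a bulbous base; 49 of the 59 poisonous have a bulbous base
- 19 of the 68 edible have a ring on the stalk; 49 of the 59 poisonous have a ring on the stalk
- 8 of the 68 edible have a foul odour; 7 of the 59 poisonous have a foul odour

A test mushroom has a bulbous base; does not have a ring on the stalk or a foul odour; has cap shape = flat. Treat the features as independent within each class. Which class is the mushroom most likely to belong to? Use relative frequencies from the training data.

edible: (68/127) × (17/68) × (37/68) × (49/68) × (60/68) ≈ 0.0463092
poisonous: (59/127) × (3/59) × (49/59) × (10/59) × (52/59) ≈ 0.00293063
Highest score → edible.

edible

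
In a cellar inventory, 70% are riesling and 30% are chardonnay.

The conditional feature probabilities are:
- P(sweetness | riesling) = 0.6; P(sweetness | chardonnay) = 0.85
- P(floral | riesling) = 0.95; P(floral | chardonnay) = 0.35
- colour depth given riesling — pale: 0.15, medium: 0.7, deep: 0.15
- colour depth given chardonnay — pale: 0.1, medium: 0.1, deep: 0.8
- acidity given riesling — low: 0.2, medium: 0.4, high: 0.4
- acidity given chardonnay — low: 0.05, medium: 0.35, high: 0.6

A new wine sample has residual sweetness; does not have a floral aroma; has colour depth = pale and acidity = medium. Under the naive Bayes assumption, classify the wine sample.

riesling: 0.7 × 0.6 × (1−0.95) × 0.15 × 0.4 = 0.00126
chardonnay: 0.3 × 0.85 × (1−0.35) × 0.1 × 0.35 = 0.00580125
Highest score → chardonnay.

chardonnay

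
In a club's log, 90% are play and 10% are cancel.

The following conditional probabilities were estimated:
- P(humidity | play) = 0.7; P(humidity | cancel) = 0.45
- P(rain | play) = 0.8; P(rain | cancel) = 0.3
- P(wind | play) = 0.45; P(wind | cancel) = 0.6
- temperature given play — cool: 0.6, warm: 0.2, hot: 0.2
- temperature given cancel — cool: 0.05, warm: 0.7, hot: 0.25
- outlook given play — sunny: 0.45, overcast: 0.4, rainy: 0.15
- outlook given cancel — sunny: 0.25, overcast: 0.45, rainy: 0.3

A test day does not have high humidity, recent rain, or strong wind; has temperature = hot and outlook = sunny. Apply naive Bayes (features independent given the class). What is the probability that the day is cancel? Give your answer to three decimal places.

play: 0.9 × (1−0.7) × (1−0.8) × (1−0.45) × 0.2 × 0.45 = 0.002673
cancel: 0.1 × (1−0.45) × (1−0.3) × (1−0.6) × 0.25 × 0.25 = 0.0009625
P(cancel | x) = 0.0009625 / 0.0036355 ≈ 0.265

0.265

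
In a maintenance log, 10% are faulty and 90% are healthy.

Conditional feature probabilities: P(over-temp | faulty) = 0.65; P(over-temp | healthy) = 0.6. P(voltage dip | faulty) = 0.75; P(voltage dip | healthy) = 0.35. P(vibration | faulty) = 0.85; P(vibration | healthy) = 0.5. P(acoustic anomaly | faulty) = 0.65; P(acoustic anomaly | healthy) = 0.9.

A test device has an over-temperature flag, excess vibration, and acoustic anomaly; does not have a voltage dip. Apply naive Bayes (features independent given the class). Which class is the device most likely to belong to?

healthy

faulty: 0.1 × 0.65 × (1−0.75) × 0.85 × 0.65 = 0.008978125
healthy: 0.9 × 0.6 × (1−0.35) × 0.5 × 0.9 = 0.15795
Highest score → healthy.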